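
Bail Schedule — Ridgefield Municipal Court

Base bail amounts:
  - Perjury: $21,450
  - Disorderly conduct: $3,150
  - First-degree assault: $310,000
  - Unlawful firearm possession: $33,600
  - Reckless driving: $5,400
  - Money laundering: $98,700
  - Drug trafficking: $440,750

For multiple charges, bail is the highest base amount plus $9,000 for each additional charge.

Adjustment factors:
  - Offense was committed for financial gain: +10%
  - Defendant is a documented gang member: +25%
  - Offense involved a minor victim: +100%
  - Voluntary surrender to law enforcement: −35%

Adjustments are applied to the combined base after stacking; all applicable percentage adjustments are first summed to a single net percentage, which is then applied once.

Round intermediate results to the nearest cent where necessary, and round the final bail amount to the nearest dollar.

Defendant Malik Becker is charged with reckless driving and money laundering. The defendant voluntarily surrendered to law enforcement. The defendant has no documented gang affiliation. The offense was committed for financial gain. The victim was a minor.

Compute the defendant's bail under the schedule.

Base amounts from the schedule: reckless driving $5,400; money laundering $98,700.
Stacking rule: highest base plus $9,000 per additional charge. Highest is money laundering at $98,700; 1 additional charge → +$9,000. Combined base = $107,700.
Net percentage adjustment: +10% +100% −35% = +75%. $107,700 × 1.75 = $188,475.

$188,475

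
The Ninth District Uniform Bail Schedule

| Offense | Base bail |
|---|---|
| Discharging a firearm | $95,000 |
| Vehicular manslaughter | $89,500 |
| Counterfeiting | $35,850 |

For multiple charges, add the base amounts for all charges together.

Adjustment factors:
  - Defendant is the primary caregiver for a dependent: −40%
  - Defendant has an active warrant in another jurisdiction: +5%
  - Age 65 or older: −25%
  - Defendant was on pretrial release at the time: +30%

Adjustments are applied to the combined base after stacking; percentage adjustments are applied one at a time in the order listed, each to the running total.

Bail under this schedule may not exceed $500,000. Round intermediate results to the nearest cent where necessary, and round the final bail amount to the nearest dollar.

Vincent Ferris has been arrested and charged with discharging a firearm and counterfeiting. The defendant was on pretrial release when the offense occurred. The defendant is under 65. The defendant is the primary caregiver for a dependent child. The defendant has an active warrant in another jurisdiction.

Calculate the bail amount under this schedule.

Base amounts from the schedule: discharging a firearm $95,000; counterfeiting $35,850.
Stacking rule: sum of all bases. $95,000 + $35,850 = $130,850.
Defendant is the primary caregiver for a dependent (−40%): $130,850 × 0.6 = $78,510.
Defendant has an active warrant in another jurisdiction (+5%): $78,510 × 1.05 = $82,435.50.
Defendant was on pretrial release at the time (+30%): $82,435.50 × 1.3 = $107,166.15.
$107,166.15 is within the $500,000 maximum.
Rounded to the nearest dollar: $107,166.

$107,166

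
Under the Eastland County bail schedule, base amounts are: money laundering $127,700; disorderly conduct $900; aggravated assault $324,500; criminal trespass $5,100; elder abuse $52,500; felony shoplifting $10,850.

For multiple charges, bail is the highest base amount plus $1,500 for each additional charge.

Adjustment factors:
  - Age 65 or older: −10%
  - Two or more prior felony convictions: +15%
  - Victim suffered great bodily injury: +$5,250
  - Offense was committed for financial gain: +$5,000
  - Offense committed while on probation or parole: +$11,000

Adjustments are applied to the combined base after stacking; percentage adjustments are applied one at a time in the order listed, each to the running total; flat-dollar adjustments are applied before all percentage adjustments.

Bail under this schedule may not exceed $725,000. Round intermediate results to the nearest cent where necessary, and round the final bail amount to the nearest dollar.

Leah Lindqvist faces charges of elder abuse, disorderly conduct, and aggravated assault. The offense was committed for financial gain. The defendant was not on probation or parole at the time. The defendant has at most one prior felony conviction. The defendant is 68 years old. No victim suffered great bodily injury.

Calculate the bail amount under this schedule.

Base amounts from the schedule: elder abuse $52,500; disorderly conduct $900; aggravated assault $324,500.
Stacking rule: highest base plus $1,500 per additional charge. Highest is aggravated assault at $324,500; 2 additional charges → +$3,000. Combined base = $327,500.
Offense was committed for financial gain (+$5,000 flat): $327,500 + $5,000 = $332,500.
Age 65 or older (−10%): $332,500 × 0.9 = $299,250.
$299,250 is within the $725,000 maximum.

$299,250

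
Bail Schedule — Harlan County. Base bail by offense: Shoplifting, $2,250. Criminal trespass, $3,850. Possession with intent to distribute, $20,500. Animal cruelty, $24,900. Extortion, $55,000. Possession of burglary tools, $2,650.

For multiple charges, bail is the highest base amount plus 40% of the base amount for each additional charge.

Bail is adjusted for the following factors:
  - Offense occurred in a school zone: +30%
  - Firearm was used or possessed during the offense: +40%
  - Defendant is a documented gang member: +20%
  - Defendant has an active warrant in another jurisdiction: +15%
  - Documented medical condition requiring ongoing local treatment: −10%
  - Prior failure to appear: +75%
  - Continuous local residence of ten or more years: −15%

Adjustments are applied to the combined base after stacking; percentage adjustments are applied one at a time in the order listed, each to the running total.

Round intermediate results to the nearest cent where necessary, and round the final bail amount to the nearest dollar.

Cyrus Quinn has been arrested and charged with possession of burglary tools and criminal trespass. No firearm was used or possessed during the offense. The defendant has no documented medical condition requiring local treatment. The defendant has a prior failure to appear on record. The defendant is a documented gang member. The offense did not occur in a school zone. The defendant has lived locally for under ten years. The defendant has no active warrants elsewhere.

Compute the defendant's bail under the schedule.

Base amounts from the schedule: possession of burglary tools $2,650; criminal trespass $3,850.
Stacking rule: highest base plus 40% of each additional charge. Highest is criminal trespass at $3,850. Additional: $2,650 × 40% = $1,060. Combined base = $3,850 + $1,060 = $4,910.
Defendant is a documented gang member (+20%): $4,910 × 1.2 = $5,892.
Prior failure to appear (+75%): $5,892 × 1.75 = $10,311.

$10,311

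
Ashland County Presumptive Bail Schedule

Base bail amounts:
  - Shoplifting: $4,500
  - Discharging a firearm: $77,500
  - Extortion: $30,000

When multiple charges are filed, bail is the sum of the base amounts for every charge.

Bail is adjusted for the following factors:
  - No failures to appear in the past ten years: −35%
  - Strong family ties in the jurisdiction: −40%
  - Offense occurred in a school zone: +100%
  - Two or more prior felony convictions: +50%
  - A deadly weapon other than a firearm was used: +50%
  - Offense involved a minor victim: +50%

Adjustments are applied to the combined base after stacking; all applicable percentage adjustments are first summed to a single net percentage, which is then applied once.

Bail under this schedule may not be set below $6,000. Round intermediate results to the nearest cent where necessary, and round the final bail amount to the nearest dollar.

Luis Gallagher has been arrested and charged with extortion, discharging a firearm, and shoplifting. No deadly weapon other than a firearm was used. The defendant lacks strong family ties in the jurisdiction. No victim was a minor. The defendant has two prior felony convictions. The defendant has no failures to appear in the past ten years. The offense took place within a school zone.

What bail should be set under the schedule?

Base amounts from the schedule: extortion $30,000; discharging a firearm $77,500; shoplifting $4,500.
Stacking rule: sum of all bases. $30,000 + $77,500 + $4,500 = $112,000.
Net percentage adjustment: −35% +100% +50% = +115%. $112,000 × 2.15 = $240,800.
$240,800 is at or above the $6,000 minimum.

$240,800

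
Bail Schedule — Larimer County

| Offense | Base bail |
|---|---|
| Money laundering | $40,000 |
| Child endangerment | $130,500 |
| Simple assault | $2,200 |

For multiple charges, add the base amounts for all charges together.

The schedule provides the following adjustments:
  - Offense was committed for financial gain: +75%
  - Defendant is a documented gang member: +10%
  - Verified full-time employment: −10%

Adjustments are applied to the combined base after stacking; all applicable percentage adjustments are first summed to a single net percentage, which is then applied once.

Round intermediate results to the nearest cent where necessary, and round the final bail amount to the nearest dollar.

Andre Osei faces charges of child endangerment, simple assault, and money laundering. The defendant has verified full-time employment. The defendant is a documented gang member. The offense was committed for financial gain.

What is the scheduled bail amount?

$302,225

Base amounts from the schedule: child endangerment $130,500; simple assault $2,200; money laundering $40,000.
Stacking rule: sum of all bases. $130,500 + $2,200 + $40,000 = $172,700.
Net percentage adjustment: +75% +10% −10% = +75%. $172,700 × 1.75 = $302,225.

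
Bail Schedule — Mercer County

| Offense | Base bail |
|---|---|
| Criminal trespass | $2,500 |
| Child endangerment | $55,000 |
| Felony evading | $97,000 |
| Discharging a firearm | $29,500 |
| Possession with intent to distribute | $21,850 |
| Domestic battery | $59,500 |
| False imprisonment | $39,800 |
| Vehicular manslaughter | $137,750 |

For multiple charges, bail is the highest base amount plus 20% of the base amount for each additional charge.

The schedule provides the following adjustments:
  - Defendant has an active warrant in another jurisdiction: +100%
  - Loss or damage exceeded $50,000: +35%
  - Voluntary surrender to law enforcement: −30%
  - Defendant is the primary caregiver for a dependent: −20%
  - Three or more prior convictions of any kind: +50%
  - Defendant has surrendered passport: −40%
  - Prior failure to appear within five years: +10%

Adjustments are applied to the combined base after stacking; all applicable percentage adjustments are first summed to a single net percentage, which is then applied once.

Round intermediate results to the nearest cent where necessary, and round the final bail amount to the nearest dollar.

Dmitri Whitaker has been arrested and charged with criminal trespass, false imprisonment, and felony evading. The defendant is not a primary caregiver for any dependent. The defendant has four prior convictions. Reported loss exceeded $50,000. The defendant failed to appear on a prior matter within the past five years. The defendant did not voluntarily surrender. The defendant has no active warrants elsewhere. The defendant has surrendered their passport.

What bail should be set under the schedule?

Base amounts from the schedule: criminal trespass $2,500; false imprisonment $39,800; felony evading $97,000.
Stacking rule: highest base plus 20% of each additional charge. Highest is felony evading at $97,000. Additional: $2,500 × 20% = $500; $39,800 × 20% = $7,960. Combined base = $97,000 + $8,460 = $105,460.
Net percentage adjustment: +35% +50% −40% +10% = +55%. $105,460 × 1.55 = $163,463.

$163,463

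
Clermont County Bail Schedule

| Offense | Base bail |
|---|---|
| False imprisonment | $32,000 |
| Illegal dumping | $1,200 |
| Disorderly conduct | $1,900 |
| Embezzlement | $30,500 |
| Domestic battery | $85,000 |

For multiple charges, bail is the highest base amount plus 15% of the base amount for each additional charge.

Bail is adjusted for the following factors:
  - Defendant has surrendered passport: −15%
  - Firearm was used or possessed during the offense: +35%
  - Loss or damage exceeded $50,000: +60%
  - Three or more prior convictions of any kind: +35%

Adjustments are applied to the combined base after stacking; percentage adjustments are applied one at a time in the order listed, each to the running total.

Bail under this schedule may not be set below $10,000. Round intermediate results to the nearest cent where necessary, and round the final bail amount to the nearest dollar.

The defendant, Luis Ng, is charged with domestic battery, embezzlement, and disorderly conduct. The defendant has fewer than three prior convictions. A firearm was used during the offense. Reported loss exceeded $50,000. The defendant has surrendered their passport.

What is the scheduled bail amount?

$164,983

Base amounts from the schedule: domestic battery $85,000; embezzlement $30,500; disorderly conduct $1,900.
Stacking rule: highest base plus 15% of each additional charge. Highest is domestic battery at $85,000. Additional: $30,500 × 15% = $4,575; $1,900 × 15% = $285. Combined base = $85,000 + $4,860 = $89,860.
Defendant has surrendered passport (−15%): $89,860 × 0.85 = $76,381.
Firearm was used or possessed during the offense (+35%): $76,381 × 1.35 = $103,114.35.
Loss or damage exceeded $50,000 (+60%): $103,114.35 × 1.6 = $164,982.96.
$164,982.96 is at or above the $10,000 minimum.
Rounded to the nearest dollar: $164,983.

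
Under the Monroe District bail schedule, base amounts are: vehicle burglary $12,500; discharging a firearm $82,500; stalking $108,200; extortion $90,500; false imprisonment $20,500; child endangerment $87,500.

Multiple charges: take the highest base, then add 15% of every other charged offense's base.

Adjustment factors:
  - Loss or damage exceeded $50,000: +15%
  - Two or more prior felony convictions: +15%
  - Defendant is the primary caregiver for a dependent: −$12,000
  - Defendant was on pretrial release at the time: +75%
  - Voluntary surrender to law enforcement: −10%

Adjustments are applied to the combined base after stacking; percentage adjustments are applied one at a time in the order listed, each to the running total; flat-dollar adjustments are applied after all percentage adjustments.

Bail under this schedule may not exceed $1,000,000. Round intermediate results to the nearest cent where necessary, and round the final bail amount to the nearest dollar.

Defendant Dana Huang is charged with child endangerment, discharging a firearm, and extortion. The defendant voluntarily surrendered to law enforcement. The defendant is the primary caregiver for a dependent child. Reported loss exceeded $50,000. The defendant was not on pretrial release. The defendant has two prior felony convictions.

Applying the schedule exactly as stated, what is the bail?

$126,069

Base amounts from the schedule: child endangerment $87,500; discharging a firearm $82,500; extortion $90,500.
Stacking rule: highest base plus 15% of each additional charge. Highest is extortion at $90,500. Additional: $87,500 × 15% = $13,125; $82,500 × 15% = $12,375. Combined base = $90,500 + $25,500 = $116,000.
Loss or damage exceeded $50,000 (+15%): $116,000 × 1.15 = $133,400.
Two or more prior felony convictions (+15%): $133,400 × 1.15 = $153,410.
Voluntary surrender to law enforcement (−10%): $153,410 × 0.9 = $138,069.
Defendant is the primary caregiver for a dependent (−$12,000 flat): $138,069 − $12,000 = $126,069.
$126,069 is within the $1,000,000 maximum.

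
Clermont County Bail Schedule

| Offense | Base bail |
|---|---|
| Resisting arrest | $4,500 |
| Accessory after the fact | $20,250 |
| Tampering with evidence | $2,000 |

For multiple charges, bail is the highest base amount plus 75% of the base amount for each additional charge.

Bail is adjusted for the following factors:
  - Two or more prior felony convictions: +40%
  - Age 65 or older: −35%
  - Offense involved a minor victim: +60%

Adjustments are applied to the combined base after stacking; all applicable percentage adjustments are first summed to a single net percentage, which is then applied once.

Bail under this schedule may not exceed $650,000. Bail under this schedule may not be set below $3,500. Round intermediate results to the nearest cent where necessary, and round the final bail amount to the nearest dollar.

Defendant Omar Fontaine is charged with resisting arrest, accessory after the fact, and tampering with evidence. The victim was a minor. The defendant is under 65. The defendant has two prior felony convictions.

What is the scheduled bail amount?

$50,250

Base amounts from the schedule: resisting arrest $4,500; accessory after the fact $20,250; tampering with evidence $2,000.
Stacking rule: highest base plus 75% of each additional charge. Highest is accessory after the fact at $20,250. Additional: $4,500 × 75% = $3,375; $2,000 × 75% = $1,500. Combined base = $20,250 + $4,875 = $25,125.
Net percentage adjustment: +40% +60% = +100%. $25,125 × 2 = $50,250.
$50,250 is within the $650,000 maximum.
$50,250 is at or above the $3,500 minimum.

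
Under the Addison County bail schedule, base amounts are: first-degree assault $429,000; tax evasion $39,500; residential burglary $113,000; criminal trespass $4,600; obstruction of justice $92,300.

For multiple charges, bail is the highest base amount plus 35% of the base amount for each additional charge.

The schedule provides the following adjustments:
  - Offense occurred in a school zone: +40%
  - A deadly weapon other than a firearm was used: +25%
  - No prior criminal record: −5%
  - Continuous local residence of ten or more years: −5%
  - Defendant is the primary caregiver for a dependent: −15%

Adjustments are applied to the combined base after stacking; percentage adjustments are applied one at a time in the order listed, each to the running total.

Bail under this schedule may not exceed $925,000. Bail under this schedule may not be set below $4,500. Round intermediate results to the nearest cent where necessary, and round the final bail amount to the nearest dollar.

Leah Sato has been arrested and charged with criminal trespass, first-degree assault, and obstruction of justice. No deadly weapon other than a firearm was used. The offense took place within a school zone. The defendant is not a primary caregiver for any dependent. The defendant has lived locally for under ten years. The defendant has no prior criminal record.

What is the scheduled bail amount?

Base amounts from the schedule: criminal trespass $4,600; first-degree assault $429,000; obstruction of justice $92,300.
Stacking rule: highest base plus 35% of each additional charge. Highest is first-degree assault at $429,000. Additional: $4,600 × 35% = $1,610; $92,300 × 35% = $32,305. Combined base = $429,000 + $33,915 = $462,915.
Offense occurred in a school zone (+40%): $462,915 × 1.4 = $648,081.
No prior criminal record (−5%): $648,081 × 0.95 = $615,676.95.
$615,676.95 is within the $925,000 maximum.
$615,676.95 is at or above the $4,500 minimum.
Rounded to the nearest dollar: $615,677.

$615,677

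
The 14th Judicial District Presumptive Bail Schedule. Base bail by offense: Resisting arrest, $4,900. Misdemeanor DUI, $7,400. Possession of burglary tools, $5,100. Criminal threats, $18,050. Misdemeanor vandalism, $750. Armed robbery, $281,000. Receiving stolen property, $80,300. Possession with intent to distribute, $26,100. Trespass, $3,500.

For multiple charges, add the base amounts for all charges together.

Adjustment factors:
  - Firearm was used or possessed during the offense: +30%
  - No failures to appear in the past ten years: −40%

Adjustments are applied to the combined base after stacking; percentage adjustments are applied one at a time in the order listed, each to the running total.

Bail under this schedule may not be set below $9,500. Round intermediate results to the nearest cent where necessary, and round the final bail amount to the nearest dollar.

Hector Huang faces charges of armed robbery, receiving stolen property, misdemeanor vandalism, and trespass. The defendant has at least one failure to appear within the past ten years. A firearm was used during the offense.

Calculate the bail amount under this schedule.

Base amounts from the schedule: armed robbery $281,000; receiving stolen property $80,300; misdemeanor vandalism $750; trespass $3,500.
Stacking rule: sum of all bases. $281,000 + $80,300 + $750 + $3,500 = $365,550.
Firearm was used or possessed during the offense (+30%): $365,550 × 1.3 = $475,215.
$475,215 is at or above the $9,500 minimum.

$475,215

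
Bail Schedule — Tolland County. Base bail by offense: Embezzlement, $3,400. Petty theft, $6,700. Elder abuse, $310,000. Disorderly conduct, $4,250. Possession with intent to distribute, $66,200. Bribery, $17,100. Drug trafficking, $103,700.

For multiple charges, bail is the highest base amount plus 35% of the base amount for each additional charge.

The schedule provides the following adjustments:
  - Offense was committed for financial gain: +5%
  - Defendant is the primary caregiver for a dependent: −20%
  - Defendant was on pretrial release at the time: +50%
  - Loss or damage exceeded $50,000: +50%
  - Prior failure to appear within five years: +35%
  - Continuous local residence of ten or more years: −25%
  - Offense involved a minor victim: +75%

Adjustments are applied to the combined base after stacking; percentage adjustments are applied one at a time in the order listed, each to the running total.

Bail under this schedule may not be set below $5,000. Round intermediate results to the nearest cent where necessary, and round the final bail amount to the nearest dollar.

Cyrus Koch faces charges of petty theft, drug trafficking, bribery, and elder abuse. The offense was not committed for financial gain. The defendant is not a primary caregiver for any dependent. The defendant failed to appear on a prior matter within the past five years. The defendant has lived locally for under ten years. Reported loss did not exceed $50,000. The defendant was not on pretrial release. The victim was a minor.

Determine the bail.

$837,802

Base amounts from the schedule: petty theft $6,700; drug trafficking $103,700; bribery $17,100; elder abuse $310,000.
Stacking rule: highest base plus 35% of each additional charge. Highest is elder abuse at $310,000. Additional: $6,700 × 35% = $2,345; $103,700 × 35% = $36,295; $17,100 × 35% = $5,985. Combined base = $310,000 + $44,625 = $354,625.
Prior failure to appear within five years (+35%): $354,625 × 1.35 = $478,743.75.
Offense involved a minor victim (+75%): $478,743.75 × 1.75 = $837,801.56.
$837,801.56 is at or above the $5,000 minimum.
Rounded to the nearest dollar: $837,802.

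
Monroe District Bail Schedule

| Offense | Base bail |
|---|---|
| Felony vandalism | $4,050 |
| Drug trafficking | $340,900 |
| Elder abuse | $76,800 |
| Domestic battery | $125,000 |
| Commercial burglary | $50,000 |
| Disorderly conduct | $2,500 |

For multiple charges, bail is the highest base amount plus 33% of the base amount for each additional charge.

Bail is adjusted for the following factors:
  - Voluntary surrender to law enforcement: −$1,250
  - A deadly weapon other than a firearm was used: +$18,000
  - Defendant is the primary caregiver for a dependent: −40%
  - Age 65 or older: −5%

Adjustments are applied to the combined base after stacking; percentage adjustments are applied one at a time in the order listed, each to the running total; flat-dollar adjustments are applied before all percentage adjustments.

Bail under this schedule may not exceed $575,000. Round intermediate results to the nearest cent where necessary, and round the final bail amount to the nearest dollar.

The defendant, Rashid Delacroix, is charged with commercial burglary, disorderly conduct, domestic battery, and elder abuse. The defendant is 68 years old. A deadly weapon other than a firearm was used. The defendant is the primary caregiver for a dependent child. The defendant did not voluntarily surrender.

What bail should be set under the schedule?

$105,831

Base amounts from the schedule: commercial burglary $50,000; disorderly conduct $2,500; domestic battery $125,000; elder abuse $76,800.
Stacking rule: highest base plus 33% of each additional charge. Highest is domestic battery at $125,000. Additional: $50,000 × 33% = $16,500; $2,500 × 33% = $825; $76,800 × 33% = $25,344. Combined base = $125,000 + $42,669 = $167,669.
A deadly weapon other than a firearm was used (+$18,000 flat): $167,669 + $18,000 = $185,669.
Defendant is the primary caregiver for a dependent (−40%): $185,669 × 0.6 = $111,401.40.
Age 65 or older (−5%): $111,401.40 × 0.95 = $105,831.33.
$105,831.33 is within the $575,000 maximum.
Rounded to the nearest dollar: $105,831.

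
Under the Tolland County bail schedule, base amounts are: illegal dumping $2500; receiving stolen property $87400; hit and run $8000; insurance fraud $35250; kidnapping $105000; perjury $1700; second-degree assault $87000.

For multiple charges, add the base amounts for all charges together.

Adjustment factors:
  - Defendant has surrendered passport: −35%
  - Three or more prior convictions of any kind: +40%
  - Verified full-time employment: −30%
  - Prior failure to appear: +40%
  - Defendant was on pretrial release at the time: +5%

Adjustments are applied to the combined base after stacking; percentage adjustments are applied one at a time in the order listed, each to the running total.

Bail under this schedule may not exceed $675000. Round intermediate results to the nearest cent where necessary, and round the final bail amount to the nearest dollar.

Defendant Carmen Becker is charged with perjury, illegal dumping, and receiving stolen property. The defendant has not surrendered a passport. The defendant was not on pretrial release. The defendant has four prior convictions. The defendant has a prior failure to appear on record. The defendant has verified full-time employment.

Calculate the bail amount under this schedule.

$125675

Base amounts from the schedule: perjury $1700; illegal dumping $2500; receiving stolen property $87400.
Stacking rule: sum of all bases. $1700 + $2500 + $87400 = $91600.
Three or more prior convictions of any kind (+40%): $91600 × 1.4 = $128240.
Verified full-time employment (−30%): $128240 × 0.7 = $89768.
Prior failure to appear (+40%): $89768 × 1.4 = $125675.20.
$125675.20 is within the $675000 maximum.
Rounded to the nearest dollar: $125675.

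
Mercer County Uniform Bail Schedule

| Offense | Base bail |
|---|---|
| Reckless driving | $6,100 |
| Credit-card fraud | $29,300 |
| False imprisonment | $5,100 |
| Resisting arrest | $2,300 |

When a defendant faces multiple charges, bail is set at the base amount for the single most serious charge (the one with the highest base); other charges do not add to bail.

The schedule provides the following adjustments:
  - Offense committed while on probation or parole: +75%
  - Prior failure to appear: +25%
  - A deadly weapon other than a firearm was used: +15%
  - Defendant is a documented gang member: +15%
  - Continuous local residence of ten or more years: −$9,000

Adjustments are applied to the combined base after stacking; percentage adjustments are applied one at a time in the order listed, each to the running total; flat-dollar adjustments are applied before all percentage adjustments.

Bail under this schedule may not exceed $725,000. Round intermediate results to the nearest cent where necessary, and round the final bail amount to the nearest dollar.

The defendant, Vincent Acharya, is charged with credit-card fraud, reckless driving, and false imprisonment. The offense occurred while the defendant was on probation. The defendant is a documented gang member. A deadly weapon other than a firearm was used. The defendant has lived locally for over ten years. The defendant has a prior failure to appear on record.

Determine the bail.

Base amounts from the schedule: credit-card fraud $29,300; reckless driving $6,100; false imprisonment $5,100.
Stacking rule: use the highest base only. Highest is credit-card fraud at $29,300. Combined base = $29,300.
Continuous local residence of ten or more years (−$9,000 flat): $29,300 − $9,000 = $20,300.
Offense committed while on probation or parole (+75%): $20,300 × 1.75 = $35,525.
Prior failure to appear (+25%): $35,525 × 1.25 = $44,406.25.
A deadly weapon other than a firearm was used (+15%): $44,406.25 × 1.15 = $51,067.19.
Defendant is a documented gang member (+15%): $51,067.19 × 1.15 = $58,727.27.
$58,727.27 is within the $725,000 maximum.
Rounded to the nearest dollar: $58,727.

$58,727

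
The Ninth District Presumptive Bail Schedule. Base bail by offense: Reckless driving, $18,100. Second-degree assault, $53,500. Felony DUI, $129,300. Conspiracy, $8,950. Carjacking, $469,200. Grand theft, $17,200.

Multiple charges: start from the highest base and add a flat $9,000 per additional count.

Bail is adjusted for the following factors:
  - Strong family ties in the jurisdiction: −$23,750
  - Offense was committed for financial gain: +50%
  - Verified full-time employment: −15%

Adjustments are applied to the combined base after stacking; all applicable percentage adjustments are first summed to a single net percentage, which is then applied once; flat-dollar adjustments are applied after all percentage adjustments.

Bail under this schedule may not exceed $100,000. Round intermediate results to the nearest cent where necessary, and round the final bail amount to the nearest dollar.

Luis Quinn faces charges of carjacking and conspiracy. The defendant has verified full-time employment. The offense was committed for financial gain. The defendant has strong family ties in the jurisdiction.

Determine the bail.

Base amounts from the schedule: carjacking $469,200; conspiracy $8,950.
Stacking rule: highest base plus $9,000 per additional charge. Highest is carjacking at $469,200; 1 additional charge → +$9,000. Combined base = $478,200.
Net percentage adjustment: +50% −15% = +35%. $478,200 × 1.35 = $645,570.
Strong family ties in the jurisdiction (−$23,750 flat): $645,570 − $23,750 = $621,820.
Result $621,820 exceeds the maximum of $100,000; bail is capped at $100,000.

$100,000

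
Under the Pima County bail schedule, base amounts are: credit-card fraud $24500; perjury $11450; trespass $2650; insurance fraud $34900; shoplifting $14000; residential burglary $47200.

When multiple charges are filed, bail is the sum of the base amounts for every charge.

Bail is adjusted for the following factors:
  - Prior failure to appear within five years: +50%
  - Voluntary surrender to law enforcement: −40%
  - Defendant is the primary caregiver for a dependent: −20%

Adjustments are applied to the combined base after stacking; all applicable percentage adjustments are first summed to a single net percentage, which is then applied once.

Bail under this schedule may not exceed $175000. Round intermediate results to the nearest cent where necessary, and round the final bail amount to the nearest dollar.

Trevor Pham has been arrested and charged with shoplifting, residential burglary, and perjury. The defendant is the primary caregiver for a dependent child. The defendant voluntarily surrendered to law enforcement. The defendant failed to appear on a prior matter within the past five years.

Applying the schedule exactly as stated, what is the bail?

$65385

Base amounts from the schedule: shoplifting $14000; residential burglary $47200; perjury $11450.
Stacking rule: sum of all bases. $14000 + $47200 + $11450 = $72650.
Net percentage adjustment: +50% −40% −20% = −10%. $72650 × 0.9 = $65385.
$65385 is within the $175000 maximum.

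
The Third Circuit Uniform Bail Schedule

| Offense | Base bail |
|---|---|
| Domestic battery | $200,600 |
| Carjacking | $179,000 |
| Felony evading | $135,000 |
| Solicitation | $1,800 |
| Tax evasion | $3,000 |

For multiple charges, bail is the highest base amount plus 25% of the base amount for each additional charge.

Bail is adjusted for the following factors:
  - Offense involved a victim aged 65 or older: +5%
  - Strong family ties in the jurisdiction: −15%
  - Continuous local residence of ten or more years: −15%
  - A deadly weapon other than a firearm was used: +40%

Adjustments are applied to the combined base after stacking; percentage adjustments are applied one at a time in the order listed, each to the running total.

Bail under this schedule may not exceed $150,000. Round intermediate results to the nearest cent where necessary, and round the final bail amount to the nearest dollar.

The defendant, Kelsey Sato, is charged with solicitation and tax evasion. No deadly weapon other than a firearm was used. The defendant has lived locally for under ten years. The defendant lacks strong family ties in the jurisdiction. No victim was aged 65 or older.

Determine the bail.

Base amounts from the schedule: solicitation $1,800; tax evasion $3,000.
Stacking rule: highest base plus 25% of each additional charge. Highest is tax evasion at $3,000. Additional: $1,800 × 25% = $450. Combined base = $3,000 + $450 = $3,450.
No adjustment factors apply to this defendant.
$3,450 is within the $150,000 maximum.

$3,450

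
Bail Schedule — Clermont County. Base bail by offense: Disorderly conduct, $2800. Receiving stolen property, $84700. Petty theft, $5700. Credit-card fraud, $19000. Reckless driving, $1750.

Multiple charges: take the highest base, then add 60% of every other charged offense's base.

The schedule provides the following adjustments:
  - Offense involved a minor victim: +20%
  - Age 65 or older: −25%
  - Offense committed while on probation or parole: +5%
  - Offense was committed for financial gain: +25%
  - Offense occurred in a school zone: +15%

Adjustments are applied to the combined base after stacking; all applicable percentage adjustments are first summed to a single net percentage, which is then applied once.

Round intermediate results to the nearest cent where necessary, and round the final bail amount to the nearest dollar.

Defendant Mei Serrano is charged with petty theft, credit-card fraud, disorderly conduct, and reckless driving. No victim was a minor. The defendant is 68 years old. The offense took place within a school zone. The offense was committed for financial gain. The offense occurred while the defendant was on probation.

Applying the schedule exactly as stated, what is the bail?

Base amounts from the schedule: petty theft $5700; credit-card fraud $19000; disorderly conduct $2800; reckless driving $1750.
Stacking rule: highest base plus 60% of each additional charge. Highest is credit-card fraud at $19000. Additional: $5700 × 60% = $3420; $2800 × 60% = $1680; $1750 × 60% = $1050. Combined base = $19000 + $6150 = $25150.
Net percentage adjustment: −25% +5% +25% +15% = +20%. $25150 × 1.2 = $30180.

$30180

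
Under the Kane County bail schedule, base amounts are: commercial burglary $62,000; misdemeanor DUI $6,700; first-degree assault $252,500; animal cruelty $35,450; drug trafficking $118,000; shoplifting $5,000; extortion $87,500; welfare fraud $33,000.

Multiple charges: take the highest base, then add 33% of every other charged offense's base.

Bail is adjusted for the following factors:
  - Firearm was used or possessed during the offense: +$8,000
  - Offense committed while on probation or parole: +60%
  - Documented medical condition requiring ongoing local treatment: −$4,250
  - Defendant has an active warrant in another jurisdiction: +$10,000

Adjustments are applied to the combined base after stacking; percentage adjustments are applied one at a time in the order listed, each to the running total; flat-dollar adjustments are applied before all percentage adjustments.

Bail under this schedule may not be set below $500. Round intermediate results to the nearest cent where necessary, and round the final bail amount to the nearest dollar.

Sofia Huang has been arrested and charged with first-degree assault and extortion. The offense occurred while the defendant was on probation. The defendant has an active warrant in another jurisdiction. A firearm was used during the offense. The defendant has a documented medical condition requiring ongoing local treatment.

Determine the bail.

$472,200

Base amounts from the schedule: first-degree assault $252,500; extortion $87,500.
Stacking rule: highest base plus 33% of each additional charge. Highest is first-degree assault at $252,500. Additional: $87,500 × 33% = $28,875. Combined base = $252,500 + $28,875 = $281,375.
Firearm was used or possessed during the offense (+$8,000 flat): $281,375 + $8,000 = $289,375.
Documented medical condition requiring ongoing local treatment (−$4,250 flat): $289,375 − $4,250 = $285,125.
Defendant has an active warrant in another jurisdiction (+$10,000 flat): $285,125 + $10,000 = $295,125.
Offense committed while on probation or parole (+60%): $295,125 × 1.6 = $472,200.
$472,200 is at or above the $500 minimum.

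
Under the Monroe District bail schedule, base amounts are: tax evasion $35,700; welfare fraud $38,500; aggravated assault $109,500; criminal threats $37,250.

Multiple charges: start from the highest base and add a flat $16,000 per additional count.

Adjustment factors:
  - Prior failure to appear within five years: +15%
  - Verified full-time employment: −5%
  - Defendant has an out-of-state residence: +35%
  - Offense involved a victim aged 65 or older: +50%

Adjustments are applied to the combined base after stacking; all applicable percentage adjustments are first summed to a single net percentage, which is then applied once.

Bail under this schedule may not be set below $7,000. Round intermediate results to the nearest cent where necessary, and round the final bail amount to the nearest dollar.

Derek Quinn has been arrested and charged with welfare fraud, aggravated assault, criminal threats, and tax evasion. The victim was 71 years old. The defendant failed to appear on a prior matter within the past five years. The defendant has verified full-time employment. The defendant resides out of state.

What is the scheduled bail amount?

$307,125

Base amounts from the schedule: welfare fraud $38,500; aggravated assault $109,500; criminal threats $37,250; tax evasion $35,700.
Stacking rule: highest base plus $16,000 per additional charge. Highest is aggravated assault at $109,500; 3 additional charges → +$48,000. Combined base = $157,500.
Net percentage adjustment: +15% −5% +35% +50% = +95%. $157,500 × 1.95 = $307,125.
$307,125 is at or above the $7,000 minimum.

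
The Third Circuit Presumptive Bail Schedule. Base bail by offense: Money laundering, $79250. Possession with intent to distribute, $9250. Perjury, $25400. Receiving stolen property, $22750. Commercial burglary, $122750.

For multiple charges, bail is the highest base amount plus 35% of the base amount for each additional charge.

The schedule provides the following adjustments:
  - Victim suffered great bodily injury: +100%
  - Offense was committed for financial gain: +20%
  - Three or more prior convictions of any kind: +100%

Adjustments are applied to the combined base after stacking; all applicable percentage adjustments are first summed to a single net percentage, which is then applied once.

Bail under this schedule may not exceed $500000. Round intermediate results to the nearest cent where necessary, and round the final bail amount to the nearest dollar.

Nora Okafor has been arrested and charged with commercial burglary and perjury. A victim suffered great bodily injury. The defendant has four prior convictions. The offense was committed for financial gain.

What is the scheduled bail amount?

$421248

Base amounts from the schedule: commercial burglary $122750; perjury $25400.
Stacking rule: highest base plus 35% of each additional charge. Highest is commercial burglary at $122750. Additional: $25400 × 35% = $8890. Combined base = $122750 + $8890 = $131640.
Net percentage adjustment: +100% +20% +100% = +220%. $131640 × 3.2 = $421248.
$421248 is within the $500000 maximum.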